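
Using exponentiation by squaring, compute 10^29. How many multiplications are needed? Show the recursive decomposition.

Computing 10^29 by squaring (build up from 10^1; each line after the first costs one multiplication):

10^1 = 10
10^2 = (10^1)^2 = 10^2 = 100
10^3 = 10 * 10^2 = 10 * 100 = 1000
10^6 = (10^3)^2 = 1000^2 = 1000000
10^7 = 10 * 10^6 = 10 * 1000000 = 10000000
10^14 = (10^7)^2 = 10000000^2 = 100000000000000
10^28 = (10^14)^2 = 100000000000000^2 = 10000000000000000000000000000
10^29 = 10 * 10^28 = 10 * 10000000000000000000000000000 = 100000000000000000000000000000

Result: 100000000000000000000000000000
Multiplications needed: 7 (7 lines after 10^1)

10^29 = 100000000000000000000000000000. Using exponentiation by squaring, this requires 7 multiplications. The key idea: if the exponent is even, square the half-power; if odd, multiply by the base once.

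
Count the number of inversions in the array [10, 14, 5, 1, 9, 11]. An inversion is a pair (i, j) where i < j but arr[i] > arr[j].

Finding inversions in [10, 14, 5, 1, 9, 11]:

(0, 2): arr[0]=10 > arr[2]=5
(0, 3): arr[0]=10 > arr[3]=1
(0, 4): arr[0]=10 > arr[4]=9
(1, 2): arr[1]=14 > arr[2]=5
(1, 3): arr[1]=14 > arr[3]=1
(1, 4): arr[1]=14 > arr[4]=9
(1, 5): arr[1]=14 > arr[5]=11
(2, 3): arr[2]=5 > arr[3]=1

Total inversions: 8

The array has 8 inversion(s): (0,2), (0,3), (0,4), (1,2), (1,3), (1,4), (1,5), (2,3). Each pair (i,j) satisfies i < j and arr[i] > arr[j].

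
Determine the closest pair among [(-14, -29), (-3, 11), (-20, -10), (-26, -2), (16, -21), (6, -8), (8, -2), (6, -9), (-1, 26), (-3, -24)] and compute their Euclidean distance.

Computing all pairwise distances among 10 points:

d((-14, -29), (-3, 11)) = 41.4849
d((-14, -29), (-20, -10)) = 19.9249
d((-14, -29), (-26, -2)) = 29.5466
d((-14, -29), (16, -21)) = 31.0483
d((-14, -29), (6, -8)) = 29.0
d((-14, -29), (8, -2)) = 34.8281
d((-14, -29), (6, -9)) = 28.2843
d((-14, -29), (-1, 26)) = 56.5155
d((-14, -29), (-3, -24)) = 12.083
d((-3, 11), (-20, -10)) = 27.0185
d((-3, 11), (-26, -2)) = 26.4197
d((-3, 11), (16, -21)) = 37.2156
d((-3, 11), (6, -8)) = 21.0238
d((-3, 11), (8, -2)) = 17.0294
d((-3, 11), (6, -9)) = 21.9317
d((-3, 11), (-1, 26)) = 15.1327
d((-3, 11), (-3, -24)) = 35.0
d((-20, -10), (-26, -2)) = 10.0
d((-20, -10), (16, -21)) = 37.6431
d((-20, -10), (6, -8)) = 26.0768
d((-20, -10), (8, -2)) = 29.1204
d((-20, -10), (6, -9)) = 26.0192
d((-20, -10), (-1, 26)) = 40.7063
d((-20, -10), (-3, -24)) = 22.0227
d((-26, -2), (16, -21)) = 46.0977
d((-26, -2), (6, -8)) = 32.5576
d((-26, -2), (8, -2)) = 34.0
d((-26, -2), (6, -9)) = 32.7567
d((-26, -2), (-1, 26)) = 37.5366
d((-26, -2), (-3, -24)) = 31.8277
d((16, -21), (6, -8)) = 16.4012
d((16, -21), (8, -2)) = 20.6155
d((16, -21), (6, -9)) = 15.6205
d((16, -21), (-1, 26)) = 49.98
d((16, -21), (-3, -24)) = 19.2354
d((6, -8), (8, -2)) = 6.3246
d((6, -8), (6, -9)) = 1.0 <-- minimum
d((6, -8), (-1, 26)) = 34.7131
d((6, -8), (-3, -24)) = 18.3576
d((8, -2), (6, -9)) = 7.2801
d((8, -2), (-1, 26)) = 29.4109
d((8, -2), (-3, -24)) = 24.5967
d((6, -9), (-1, 26)) = 35.6931
d((6, -9), (-3, -24)) = 17.4929
d((-1, 26), (-3, -24)) = 50.04

Closest pair: (6, -8) and (6, -9) with distance 1.0

The closest pair is (6, -8) and (6, -9) with Euclidean distance 1.0. For 10 points, brute-force pairwise comparison is shown above. For large n, the divide-and-conquer algorithm (sort by x, recurse on halves, check the dividing strip) achieves O(n log n).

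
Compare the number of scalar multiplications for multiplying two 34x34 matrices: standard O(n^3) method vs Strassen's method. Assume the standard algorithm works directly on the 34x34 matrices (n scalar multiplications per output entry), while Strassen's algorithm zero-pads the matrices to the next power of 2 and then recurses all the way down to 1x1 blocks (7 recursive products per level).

Matrix multiplication for 34x34 matrices:

Strassen's algorithm requires power-of-2 dimensions. Pad 34x34 to 64x64 (next power of 2).

Standard algorithm: 34^3 = 39304 multiplications
Strassen's algorithm: 7^(log2(64)) = 7^6 = 117649 multiplications
Difference: 39304 - 117649 = -78345 (Strassen uses MORE here due to padding overhead — for small or just-over-power-of-2 n, padding can outweigh the per-level savings)

Standard: 39304 multiplications (34^3). Strassen: 117649 multiplications (7^6, after padding to 64x64). Strassen reduces 8 recursive multiplications to 7 at each level.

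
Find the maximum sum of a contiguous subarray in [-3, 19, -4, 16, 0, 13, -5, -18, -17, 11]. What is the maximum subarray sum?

Using Kadane's algorithm on [-3, 19, -4, 16, 0, 13, -5, -18, -17, 11]:

Scanning through the array:
Position 1 (value 19): max_ending_here = 19, max_so_far = 19
Position 2 (value -4): max_ending_here = 15, max_so_far = 19
Position 3 (value 16): max_ending_here = 31, max_so_far = 31
Position 4 (value 0): max_ending_here = 31, max_so_far = 31
Position 5 (value 13): max_ending_here = 44, max_so_far = 44
Position 6 (value -5): max_ending_here = 39, max_so_far = 44
Position 7 (value -18): max_ending_here = 21, max_so_far = 44
Position 8 (value -17): max_ending_here = 4, max_so_far = 44
Position 9 (value 11): max_ending_here = 15, max_so_far = 44

Maximum subarray: [19, -4, 16, 0, 13]
Maximum sum: 44

The maximum subarray is [19, -4, 16, 0, 13] with sum 44. This subarray runs from index 1 to index 5.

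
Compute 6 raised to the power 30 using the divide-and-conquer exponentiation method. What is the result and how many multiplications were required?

Computing 6^30 by squaring (build up from 6^1; each line after the first costs one multiplication):

6^1 = 6
6^2 = (6^1)^2 = 6^2 = 36
6^3 = 6 * 6^2 = 6 * 36 = 216
6^6 = (6^3)^2 = 216^2 = 46656
6^7 = 6 * 6^6 = 6 * 46656 = 279936
6^14 = (6^7)^2 = 279936^2 = 78364164096
6^15 = 6 * 6^14 = 6 * 78364164096 = 470184984576
6^30 = (6^15)^2 = 470184984576^2 = 221073919720733357899776

Result: 221073919720733357899776
Multiplications needed: 7 (7 lines after 6^1)

6^30 = 221073919720733357899776. Using exponentiation by squaring, this requires 7 multiplications. The key idea: if the exponent is even, square the half-power; if odd, multiply by the base once.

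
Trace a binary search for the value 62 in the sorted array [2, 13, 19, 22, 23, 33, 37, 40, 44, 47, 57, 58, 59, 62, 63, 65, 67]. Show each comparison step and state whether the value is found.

Binary search for 62 in [2, 13, 19, 22, 23, 33, 37, 40, 44, 47, 57, 58, 59, 62, 63, 65, 67]:

lo=0, hi=16, mid=8, arr[mid]=44 -> 44 < 62, search right half
lo=9, hi=16, mid=12, arr[mid]=59 -> 59 < 62, search right half
lo=13, hi=16, mid=14, arr[mid]=63 -> 63 > 62, search left half
lo=13, hi=13, mid=13, arr[mid]=62 -> Found target at index 13!

Binary search finds 62 at index 13 after 4 comparisons. The search repeatedly halves the search space by comparing with the middle element.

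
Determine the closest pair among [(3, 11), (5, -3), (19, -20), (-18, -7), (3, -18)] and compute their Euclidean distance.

Computing all pairwise distances among 5 points:

d((3, 11), (5, -3)) = 14.1421 <-- minimum
d((3, 11), (19, -20)) = 34.8855
d((3, 11), (-18, -7)) = 27.6586
d((3, 11), (3, -18)) = 29.0
d((5, -3), (19, -20)) = 22.0227
d((5, -3), (-18, -7)) = 23.3452
d((5, -3), (3, -18)) = 15.1327
d((19, -20), (-18, -7)) = 39.2173
d((19, -20), (3, -18)) = 16.1245
d((-18, -7), (3, -18)) = 23.7065

Closest pair: (3, 11) and (5, -3) with distance 14.1421

The closest pair is (3, 11) and (5, -3) with Euclidean distance 14.1421. For 5 points, brute-force pairwise comparison is shown above. For large n, the divide-and-conquer algorithm (sort by x, recurse on halves, check the dividing strip) achieves O(n log n).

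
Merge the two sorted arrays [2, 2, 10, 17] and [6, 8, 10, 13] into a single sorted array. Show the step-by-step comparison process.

Merging process:

Compare 2 vs 6: take 2 from left. Merged: [2]
Compare 2 vs 6: take 2 from left. Merged: [2, 2]
Compare 10 vs 6: take 6 from right. Merged: [2, 2, 6]
Compare 10 vs 8: take 8 from right. Merged: [2, 2, 6, 8]
Compare 10 vs 10: take 10 from left. Merged: [2, 2, 6, 8, 10]
Compare 17 vs 10: take 10 from right. Merged: [2, 2, 6, 8, 10, 10]
Compare 17 vs 13: take 13 from right. Merged: [2, 2, 6, 8, 10, 10, 13]
Append remaining from left: [17]. Merged: [2, 2, 6, 8, 10, 10, 13, 17]

Final merged array: [2, 2, 6, 8, 10, 10, 13, 17]
Total comparisons: 7

The merged array is [2, 2, 6, 8, 10, 10, 13, 17], requiring 7 comparisons. The merge step runs in O(n) time where n is the total number of elements.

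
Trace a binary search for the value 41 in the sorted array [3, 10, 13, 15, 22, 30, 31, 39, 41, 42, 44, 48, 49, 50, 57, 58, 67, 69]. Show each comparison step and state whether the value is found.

Binary search for 41 in [3, 10, 13, 15, 22, 30, 31, 39, 41, 42, 44, 48, 49, 50, 57, 58, 67, 69]:

lo=0, hi=17, mid=8, arr[mid]=41 -> Found target at index 8!

Binary search finds 41 at index 8 after 1 comparisons. The search repeatedly halves the search space by comparing with the middle element.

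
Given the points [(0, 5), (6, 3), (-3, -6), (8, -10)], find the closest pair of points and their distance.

Computing all pairwise distances among 4 points:

d((0, 5), (6, 3)) = 6.3246 <-- minimum
d((0, 5), (-3, -6)) = 11.4018
d((0, 5), (8, -10)) = 17.0
d((6, 3), (-3, -6)) = 12.7279
d((6, 3), (8, -10)) = 13.1529
d((-3, -6), (8, -10)) = 11.7047

Closest pair: (0, 5) and (6, 3) with distance 6.3246

The closest pair is (0, 5) and (6, 3) with Euclidean distance 6.3246. For 4 points, brute-force pairwise comparison is shown above. For large n, the divide-and-conquer algorithm (sort by x, recurse on halves, check the dividing strip) achieves O(n log n).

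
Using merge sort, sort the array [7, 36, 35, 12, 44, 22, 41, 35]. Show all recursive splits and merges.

Merge sort trace:

Split: [7, 36, 35, 12, 44, 22, 41, 35] -> [7, 36, 35, 12] and [44, 22, 41, 35]
  Split: [7, 36, 35, 12] -> [7, 36] and [35, 12]
    Split: [7, 36] -> [7] and [36]
    Merge: [7] + [36] -> [7, 36]
    Split: [35, 12] -> [35] and [12]
    Merge: [35] + [12] -> [12, 35]
  Merge: [7, 36] + [12, 35] -> [7, 12, 35, 36]
  Split: [44, 22, 41, 35] -> [44, 22] and [41, 35]
    Split: [44, 22] -> [44] and [22]
    Merge: [44] + [22] -> [22, 44]
    Split: [41, 35] -> [41] and [35]
    Merge: [41] + [35] -> [35, 41]
  Merge: [22, 44] + [35, 41] -> [22, 35, 41, 44]
Merge: [7, 12, 35, 36] + [22, 35, 41, 44] -> [7, 12, 22, 35, 35, 36, 41, 44]

Final sorted array: [7, 12, 22, 35, 35, 36, 41, 44]

The merge sort proceeds by recursively splitting the array and merging sorted halves.
After all merges, the sorted array is [7, 12, 22, 35, 35, 36, 41, 44].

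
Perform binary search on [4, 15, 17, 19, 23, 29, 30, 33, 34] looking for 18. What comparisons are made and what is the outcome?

Binary search for 18 in [4, 15, 17, 19, 23, 29, 30, 33, 34]:

lo=0, hi=8, mid=4, arr[mid]=23 -> 23 > 18, search left half
lo=0, hi=3, mid=1, arr[mid]=15 -> 15 < 18, search right half
lo=2, hi=3, mid=2, arr[mid]=17 -> 17 < 18, search right half
lo=3, hi=3, mid=3, arr[mid]=19 -> 19 > 18, search left half
lo=3 > hi=2, target 18 not found

Binary search determines that 18 is not in the array after 4 comparisons. The search space was exhausted without finding the target.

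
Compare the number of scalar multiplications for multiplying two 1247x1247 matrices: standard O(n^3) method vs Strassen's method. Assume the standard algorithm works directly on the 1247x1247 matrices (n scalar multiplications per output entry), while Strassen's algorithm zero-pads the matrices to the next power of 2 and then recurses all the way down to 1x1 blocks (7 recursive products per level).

Matrix multiplication for 1247x1247 matrices:

Strassen's algorithm requires power-of-2 dimensions. Pad 1247x1247 to 2048x2048 (next power of 2).

Standard algorithm: 1247^3 = 1939096223 multiplications
Strassen's algorithm: 7^(log2(2048)) = 7^11 = 1977326743 multiplications
Difference: 1939096223 - 1977326743 = -38230520 (Strassen uses MORE here due to padding overhead — for small or just-over-power-of-2 n, padding can outweigh the per-level savings)

Standard: 1939096223 multiplications (1247^3). Strassen: 1977326743 multiplications (7^11, after padding to 2048x2048). Strassen reduces 8 recursive multiplications to 7 at each level.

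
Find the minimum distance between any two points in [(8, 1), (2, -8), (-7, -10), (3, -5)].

Computing all pairwise distances among 4 points:

d((8, 1), (2, -8)) = 10.8167
d((8, 1), (-7, -10)) = 18.6011
d((8, 1), (3, -5)) = 7.8102
d((2, -8), (-7, -10)) = 9.2195
d((2, -8), (3, -5)) = 3.1623 <-- minimum
d((-7, -10), (3, -5)) = 11.1803

Closest pair: (2, -8) and (3, -5) with distance 3.1623

The closest pair is (2, -8) and (3, -5) with Euclidean distance 3.1623. For 4 points, brute-force pairwise comparison is shown above. For large n, the divide-and-conquer algorithm (sort by x, recurse on halves, check the dividing strip) achieves O(n log n).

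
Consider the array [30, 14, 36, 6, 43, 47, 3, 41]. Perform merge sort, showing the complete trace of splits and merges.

Merge sort trace:

Split: [30, 14, 36, 6, 43, 47, 3, 41] -> [30, 14, 36, 6] and [43, 47, 3, 41]
  Split: [30, 14, 36, 6] -> [30, 14] and [36, 6]
    Split: [30, 14] -> [30] and [14]
    Merge: [30] + [14] -> [14, 30]
    Split: [36, 6] -> [36] and [6]
    Merge: [36] + [6] -> [6, 36]
  Merge: [14, 30] + [6, 36] -> [6, 14, 30, 36]
  Split: [43, 47, 3, 41] -> [43, 47] and [3, 41]
    Split: [43, 47] -> [43] and [47]
    Merge: [43] + [47] -> [43, 47]
    Split: [3, 41] -> [3] and [41]
    Merge: [3] + [41] -> [3, 41]
  Merge: [43, 47] + [3, 41] -> [3, 41, 43, 47]
Merge: [6, 14, 30, 36] + [3, 41, 43, 47] -> [3, 6, 14, 30, 36, 41, 43, 47]

Final sorted array: [3, 6, 14, 30, 36, 41, 43, 47]

The merge sort proceeds by recursively splitting the array and merging sorted halves.
After all merges, the sorted array is [3, 6, 14, 30, 36, 41, 43, 47].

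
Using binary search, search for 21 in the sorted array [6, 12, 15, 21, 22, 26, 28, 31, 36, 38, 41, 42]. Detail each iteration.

Binary search for 21 in [6, 12, 15, 21, 22, 26, 28, 31, 36, 38, 41, 42]:

lo=0, hi=11, mid=5, arr[mid]=26 -> 26 > 21, search left half
lo=0, hi=4, mid=2, arr[mid]=15 -> 15 < 21, search right half
lo=3, hi=4, mid=3, arr[mid]=21 -> Found target at index 3!

Binary search finds 21 at index 3 after 3 comparisons. The search repeatedly halves the search space by comparing with the middle element.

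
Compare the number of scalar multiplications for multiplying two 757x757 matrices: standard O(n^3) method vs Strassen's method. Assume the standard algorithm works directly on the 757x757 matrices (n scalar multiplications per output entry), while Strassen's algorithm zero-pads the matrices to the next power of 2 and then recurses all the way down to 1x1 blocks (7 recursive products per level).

Matrix multiplication for 757x757 matrices:

Strassen's algorithm requires power-of-2 dimensions. Pad 757x757 to 1024x1024 (next power of 2).

Standard algorithm: 757^3 = 433798093 multiplications
Strassen's algorithm: 7^(log2(1024)) = 7^10 = 282475249 multiplications
Savings: 433798093 - 282475249 = 151322844 multiplications

Standard: 433798093 multiplications (757^3). Strassen: 282475249 multiplications (7^10, after padding to 1024x1024). Strassen reduces 8 recursive multiplications to 7 at each level.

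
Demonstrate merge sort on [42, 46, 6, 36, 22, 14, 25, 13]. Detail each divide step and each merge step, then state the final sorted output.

Merge sort trace:

Split: [42, 46, 6, 36, 22, 14, 25, 13] -> [42, 46, 6, 36] and [22, 14, 25, 13]
  Split: [42, 46, 6, 36] -> [42, 46] and [6, 36]
    Split: [42, 46] -> [42] and [46]
    Merge: [42] + [46] -> [42, 46]
    Split: [6, 36] -> [6] and [36]
    Merge: [6] + [36] -> [6, 36]
  Merge: [42, 46] + [6, 36] -> [6, 36, 42, 46]
  Split: [22, 14, 25, 13] -> [22, 14] and [25, 13]
    Split: [22, 14] -> [22] and [14]
    Merge: [22] + [14] -> [14, 22]
    Split: [25, 13] -> [25] and [13]
    Merge: [25] + [13] -> [13, 25]
  Merge: [14, 22] + [13, 25] -> [13, 14, 22, 25]
Merge: [6, 36, 42, 46] + [13, 14, 22, 25] -> [6, 13, 14, 22, 25, 36, 42, 46]

Final sorted array: [6, 13, 14, 22, 25, 36, 42, 46]

The merge sort proceeds by recursively splitting the array and merging sorted halves.
After all merges, the sorted array is [6, 13, 14, 22, 25, 36, 42, 46].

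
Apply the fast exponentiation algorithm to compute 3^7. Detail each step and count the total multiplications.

Computing 3^7 by squaring (build up from 3^1; each line after the first costs one multiplication):

3^1 = 3
3^2 = (3^1)^2 = 3^2 = 9
3^3 = 3 * 3^2 = 3 * 9 = 27
3^6 = (3^3)^2 = 27^2 = 729
3^7 = 3 * 3^6 = 3 * 729 = 2187

Result: 2187
Multiplications needed: 4 (4 lines after 3^1)

3^7 = 2187. Using exponentiation by squaring, this requires 4 multiplications. The key idea: if the exponent is even, square the half-power; if odd, multiply by the base once.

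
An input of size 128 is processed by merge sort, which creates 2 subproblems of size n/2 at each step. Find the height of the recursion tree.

For divide and conquer with division factor 2:

Problem sizes at each level:
Level 0: 128
Level 1: 64
Level 2: 32
Level 3: 16
Level 4: 8
Level 5: 4
Level 6: 2
Level 7: 1

The root is level 0 and the size-1 base case is level 7 (the tree spans levels 0 through 7, i.e. 8 levels counting the root), so the depth is the number of divisions: log_2(128) = 7

The recursion tree depth is log_2(128) = 7. At each level, the problem size is divided by 2, so it takes 7 divisions to reduce to a base case of size 1. The algorithm makes 2 recursive calls at each level.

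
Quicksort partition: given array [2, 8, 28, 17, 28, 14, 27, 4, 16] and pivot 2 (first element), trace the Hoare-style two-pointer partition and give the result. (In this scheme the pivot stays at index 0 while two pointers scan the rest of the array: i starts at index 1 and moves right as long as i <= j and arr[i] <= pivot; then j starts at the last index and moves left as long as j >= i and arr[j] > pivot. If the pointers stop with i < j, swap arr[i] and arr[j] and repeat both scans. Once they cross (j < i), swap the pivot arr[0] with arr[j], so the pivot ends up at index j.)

Hoare-style two-pointer partition with pivot = 2:

Initial array: [2, 8, 28, 17, 28, 14, 27, 4, 16]

Pointers start at i = 1, j = 8.
i ends at 1, j ends at 0: the pointers have crossed (j < i), so scanning stops.

j = 0, so swapping arr[0] with arr[j] leaves the pivot at position 0: [2, 8, 28, 17, 28, 14, 27, 4, 16]
Pivot position: 0

After partitioning with pivot 2, the array becomes [2, 8, 28, 17, 28, 14, 27, 4, 16]. The pivot is placed at index 0. All elements to the left of the pivot are <= 2, and all elements to the right are > 2.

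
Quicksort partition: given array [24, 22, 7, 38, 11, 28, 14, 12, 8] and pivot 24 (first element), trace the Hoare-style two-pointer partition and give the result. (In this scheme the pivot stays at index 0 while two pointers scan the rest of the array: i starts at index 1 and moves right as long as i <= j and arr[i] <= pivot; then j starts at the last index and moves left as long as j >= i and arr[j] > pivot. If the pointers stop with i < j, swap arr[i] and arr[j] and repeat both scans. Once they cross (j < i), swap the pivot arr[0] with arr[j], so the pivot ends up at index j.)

Hoare-style two-pointer partition with pivot = 24:

Initial array: [24, 22, 7, 38, 11, 28, 14, 12, 8]

Pointers start at i = 1, j = 8.
i stops at index 3 (arr[3]=38 > 24), j stops at index 8 (arr[8]=8 <= 24): swap arr[3] and arr[8], array becomes [24, 22, 7, 8, 11, 28, 14, 12, 38]
i stops at index 5 (arr[5]=28 > 24), j stops at index 7 (arr[7]=12 <= 24): swap arr[5] and arr[7], array becomes [24, 22, 7, 8, 11, 12, 14, 28, 38]
i ends at 7, j ends at 6: the pointers have crossed (j < i), so scanning stops.

Swap pivot arr[0] with arr[6] to place pivot at position 6: [14, 22, 7, 8, 11, 12, 24, 28, 38]
Pivot position: 6

After partitioning with pivot 24, the array becomes [14, 22, 7, 8, 11, 12, 24, 28, 38]. The pivot is placed at index 6. All elements to the left of the pivot are <= 24, and all elements to the right are > 24.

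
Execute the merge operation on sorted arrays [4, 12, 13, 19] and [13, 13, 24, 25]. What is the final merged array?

Merging process:

Compare 4 vs 13: take 4 from left. Merged: [4]
Compare 12 vs 13: take 12 from left. Merged: [4, 12]
Compare 13 vs 13: take 13 from left. Merged: [4, 12, 13]
Compare 19 vs 13: take 13 from right. Merged: [4, 12, 13, 13]
Compare 19 vs 13: take 13 from right. Merged: [4, 12, 13, 13, 13]
Compare 19 vs 24: take 19 from left. Merged: [4, 12, 13, 13, 13, 19]
Append remaining from right: [24, 25]. Merged: [4, 12, 13, 13, 13, 19, 24, 25]

Final merged array: [4, 12, 13, 13, 13, 19, 24, 25]
Total comparisons: 6

The merged array is [4, 12, 13, 13, 13, 19, 24, 25], requiring 6 comparisons. The merge step runs in O(n) time where n is the total number of elements.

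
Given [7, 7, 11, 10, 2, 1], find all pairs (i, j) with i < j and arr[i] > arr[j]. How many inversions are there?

Finding inversions in [7, 7, 11, 10, 2, 1]:

(0, 4): arr[0]=7 > arr[4]=2
(0, 5): arr[0]=7 > arr[5]=1
(1, 4): arr[1]=7 > arr[4]=2
(1, 5): arr[1]=7 > arr[5]=1
(2, 3): arr[2]=11 > arr[3]=10
(2, 4): arr[2]=11 > arr[4]=2
(2, 5): arr[2]=11 > arr[5]=1
(3, 4): arr[3]=10 > arr[4]=2
(3, 5): arr[3]=10 > arr[5]=1
(4, 5): arr[4]=2 > arr[5]=1

Total inversions: 10

The array has 10 inversion(s): (0,4), (0,5), (1,4), (1,5), (2,3), (2,4), (2,5), (3,4), (3,5), (4,5). Each pair (i,j) satisfies i < j and arr[i] > arr[j].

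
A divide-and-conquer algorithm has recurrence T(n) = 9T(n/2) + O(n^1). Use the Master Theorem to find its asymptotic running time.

Master Theorem for T(n) = 9T(n/2) + O(n^1):

a = 9, b = 2, c = 1
log_b(a) = log_2(9) = 3.1699

Case 1: c = 1 < log_2(9) = 3.1699
T(n) = O(n^(log_2 9))

For T(n) = 9T(n/2) + O(n^1): log_2(9) = 3.1699. This is Case 1 of the Master Theorem (c < log_b(a), work dominated by leaves), giving O(n^(log_2 9)).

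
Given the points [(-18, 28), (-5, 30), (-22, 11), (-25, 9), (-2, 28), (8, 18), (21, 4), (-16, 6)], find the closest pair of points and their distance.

Computing all pairwise distances among 8 points:

d((-18, 28), (-5, 30)) = 13.1529
d((-18, 28), (-22, 11)) = 17.4642
d((-18, 28), (-25, 9)) = 20.2485
d((-18, 28), (-2, 28)) = 16.0
d((-18, 28), (8, 18)) = 27.8568
d((-18, 28), (21, 4)) = 45.793
d((-18, 28), (-16, 6)) = 22.0907
d((-5, 30), (-22, 11)) = 25.4951
d((-5, 30), (-25, 9)) = 29.0
d((-5, 30), (-2, 28)) = 3.6056 <-- minimum
d((-5, 30), (8, 18)) = 17.6918
d((-5, 30), (21, 4)) = 36.7696
d((-5, 30), (-16, 6)) = 26.4008
d((-22, 11), (-25, 9)) = 3.6056 <-- minimum
d((-22, 11), (-2, 28)) = 26.2488
d((-22, 11), (8, 18)) = 30.8058
d((-22, 11), (21, 4)) = 43.566
d((-22, 11), (-16, 6)) = 7.8102
d((-25, 9), (-2, 28)) = 29.8329
d((-25, 9), (8, 18)) = 34.2053
d((-25, 9), (21, 4)) = 46.2709
d((-25, 9), (-16, 6)) = 9.4868
d((-2, 28), (8, 18)) = 14.1421
d((-2, 28), (21, 4)) = 33.2415
d((-2, 28), (-16, 6)) = 26.0768
d((8, 18), (21, 4)) = 19.105
d((8, 18), (-16, 6)) = 26.8328
d((21, 4), (-16, 6)) = 37.054

Minimum distance: 3.6056 (tie among 2 pairs: (-5, 30) and (-2, 28); (-22, 11) and (-25, 9))

The minimum Euclidean distance is 3.6056. There is a tie: 2 pairs achieve this minimum — (-5, 30) and (-2, 28); (-22, 11) and (-25, 9). Any of these is a valid closest pair. For 8 points, brute-force pairwise comparison is shown above. For large n, the divide-and-conquer algorithm (sort by x, recurse on halves, check the dividing strip) achieves O(n log n).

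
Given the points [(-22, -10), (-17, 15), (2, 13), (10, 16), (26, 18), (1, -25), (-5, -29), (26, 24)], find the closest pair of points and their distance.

Computing all pairwise distances among 8 points:

d((-22, -10), (-17, 15)) = 25.4951
d((-22, -10), (2, 13)) = 33.2415
d((-22, -10), (10, 16)) = 41.2311
d((-22, -10), (26, 18)) = 55.5698
d((-22, -10), (1, -25)) = 27.4591
d((-22, -10), (-5, -29)) = 25.4951
d((-22, -10), (26, 24)) = 58.8218
d((-17, 15), (2, 13)) = 19.105
d((-17, 15), (10, 16)) = 27.0185
d((-17, 15), (26, 18)) = 43.1045
d((-17, 15), (1, -25)) = 43.8634
d((-17, 15), (-5, -29)) = 45.607
d((-17, 15), (26, 24)) = 43.9318
d((2, 13), (10, 16)) = 8.544
d((2, 13), (26, 18)) = 24.5153
d((2, 13), (1, -25)) = 38.0132
d((2, 13), (-5, -29)) = 42.5793
d((2, 13), (26, 24)) = 26.4008
d((10, 16), (26, 18)) = 16.1245
d((10, 16), (1, -25)) = 41.9762
d((10, 16), (-5, -29)) = 47.4342
d((10, 16), (26, 24)) = 17.8885
d((26, 18), (1, -25)) = 49.7393
d((26, 18), (-5, -29)) = 56.3028
d((26, 18), (26, 24)) = 6.0 <-- minimum
d((1, -25), (-5, -29)) = 7.2111
d((1, -25), (26, 24)) = 55.0091
d((-5, -29), (26, 24)) = 61.4003

Closest pair: (26, 18) and (26, 24) with distance 6.0

The closest pair is (26, 18) and (26, 24) with Euclidean distance 6.0. For 8 points, brute-force pairwise comparison is shown above. For large n, the divide-and-conquer algorithm (sort by x, recurse on halves, check the dividing strip) achieves O(n log n).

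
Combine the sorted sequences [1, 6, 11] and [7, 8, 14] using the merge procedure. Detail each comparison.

Merging process:

Compare 1 vs 7: take 1 from left. Merged: [1]
Compare 6 vs 7: take 6 from left. Merged: [1, 6]
Compare 11 vs 7: take 7 from right. Merged: [1, 6, 7]
Compare 11 vs 8: take 8 from right. Merged: [1, 6, 7, 8]
Compare 11 vs 14: take 11 from left. Merged: [1, 6, 7, 8, 11]
Append remaining from right: [14]. Merged: [1, 6, 7, 8, 11, 14]

Final merged array: [1, 6, 7, 8, 11, 14]
Total comparisons: 5

The merged array is [1, 6, 7, 8, 11, 14], requiring 5 comparisons. The merge step runs in O(n) time where n is the total number of elements.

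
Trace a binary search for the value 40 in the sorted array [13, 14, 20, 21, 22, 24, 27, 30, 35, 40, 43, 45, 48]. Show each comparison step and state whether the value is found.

Binary search for 40 in [13, 14, 20, 21, 22, 24, 27, 30, 35, 40, 43, 45, 48]:

lo=0, hi=12, mid=6, arr[mid]=27 -> 27 < 40, search right half
lo=7, hi=12, mid=9, arr[mid]=40 -> Found target at index 9!

Binary search finds 40 at index 9 after 2 comparisons. The search repeatedly halves the search space by comparing with the middle element.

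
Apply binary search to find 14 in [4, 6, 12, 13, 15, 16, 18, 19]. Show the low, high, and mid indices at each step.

Binary search for 14 in [4, 6, 12, 13, 15, 16, 18, 19]:

lo=0, hi=7, mid=3, arr[mid]=13 -> 13 < 14, search right half
lo=4, hi=7, mid=5, arr[mid]=16 -> 16 > 14, search left half
lo=4, hi=4, mid=4, arr[mid]=15 -> 15 > 14, search left half
lo=4 > hi=3, target 14 not found

Binary search determines that 14 is not in the array after 3 comparisons. The search space was exhausted without finding the target.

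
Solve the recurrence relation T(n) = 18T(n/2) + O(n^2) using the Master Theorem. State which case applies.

Master Theorem for T(n) = 18T(n/2) + O(n^2):

a = 18, b = 2, c = 2
log_b(a) = log_2(18) = 4.1699

Case 1: c = 2 < log_2(18) = 4.1699
T(n) = O(n^(log_2 18))

For T(n) = 18T(n/2) + O(n^2): log_2(18) = 4.1699. This is Case 1 of the Master Theorem (c < log_b(a), work dominated by leaves), giving O(n^(log_2 18)).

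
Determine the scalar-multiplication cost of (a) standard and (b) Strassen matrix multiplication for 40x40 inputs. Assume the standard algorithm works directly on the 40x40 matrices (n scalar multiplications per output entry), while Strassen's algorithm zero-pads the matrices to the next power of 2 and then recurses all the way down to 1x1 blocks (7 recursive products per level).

Matrix multiplication for 40x40 matrices:

Strassen's algorithm requires power-of-2 dimensions. Pad 40x40 to 64x64 (next power of 2).

Standard algorithm: 40^3 = 64000 multiplications
Strassen's algorithm: 7^(log2(64)) = 7^6 = 117649 multiplications
Difference: 64000 - 117649 = -53649 (Strassen uses MORE here due to padding overhead — for small or just-over-power-of-2 n, padding can outweigh the per-level savings)

Standard: 64000 multiplications (40^3). Strassen: 117649 multiplications (7^6, after padding to 64x64). Strassen reduces 8 recursive multiplications to 7 at each level.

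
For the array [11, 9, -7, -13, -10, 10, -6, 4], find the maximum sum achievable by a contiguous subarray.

Using Kadane's algorithm on [11, 9, -7, -13, -10, 10, -6, 4]:

Scanning through the array:
Position 1 (value 9): max_ending_here = 20, max_so_far = 20
Position 2 (value -7): max_ending_here = 13, max_so_far = 20
Position 3 (value -13): max_ending_here = 0, max_so_far = 20
Position 4 (value -10): max_ending_here = -10, max_so_far = 20
Position 5 (value 10): max_ending_here = 10, max_so_far = 20
Position 6 (value -6): max_ending_here = 4, max_so_far = 20
Position 7 (value 4): max_ending_here = 8, max_so_far = 20

Maximum subarray: [11, 9]
Maximum sum: 20

The maximum subarray is [11, 9] with sum 20. This subarray runs from index 0 to index 1.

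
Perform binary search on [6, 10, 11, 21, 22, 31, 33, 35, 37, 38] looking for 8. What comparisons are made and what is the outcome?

Binary search for 8 in [6, 10, 11, 21, 22, 31, 33, 35, 37, 38]:

lo=0, hi=9, mid=4, arr[mid]=22 -> 22 > 8, search left half
lo=0, hi=3, mid=1, arr[mid]=10 -> 10 > 8, search left half
lo=0, hi=0, mid=0, arr[mid]=6 -> 6 < 8, search right half
lo=1 > hi=0, target 8 not found

Binary search determines that 8 is not in the array after 3 comparisons. The search space was exhausted without finding the target.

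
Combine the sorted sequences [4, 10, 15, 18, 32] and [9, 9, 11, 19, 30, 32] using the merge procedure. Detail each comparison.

Merging process:

Compare 4 vs 9: take 4 from left. Merged: [4]
Compare 10 vs 9: take 9 from right. Merged: [4, 9]
Compare 10 vs 9: take 9 from right. Merged: [4, 9, 9]
Compare 10 vs 11: take 10 from left. Merged: [4, 9, 9, 10]
Compare 15 vs 11: take 11 from right. Merged: [4, 9, 9, 10, 11]
Compare 15 vs 19: take 15 from left. Merged: [4, 9, 9, 10, 11, 15]
Compare 18 vs 19: take 18 from left. Merged: [4, 9, 9, 10, 11, 15, 18]
Compare 32 vs 19: take 19 from right. Merged: [4, 9, 9, 10, 11, 15, 18, 19]
Compare 32 vs 30: take 30 from right. Merged: [4, 9, 9, 10, 11, 15, 18, 19, 30]
Compare 32 vs 32: take 32 from left. Merged: [4, 9, 9, 10, 11, 15, 18, 19, 30, 32]
Append remaining from right: [32]. Merged: [4, 9, 9, 10, 11, 15, 18, 19, 30, 32, 32]

Final merged array: [4, 9, 9, 10, 11, 15, 18, 19, 30, 32, 32]
Total comparisons: 10

The merged array is [4, 9, 9, 10, 11, 15, 18, 19, 30, 32, 32], requiring 10 comparisons. The merge step runs in O(n) time where n is the total number of elements.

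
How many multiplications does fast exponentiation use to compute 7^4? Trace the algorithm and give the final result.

Computing 7^4 by squaring (build up from 7^1; each line after the first costs one multiplication):

7^1 = 7
7^2 = (7^1)^2 = 7^2 = 49
7^4 = (7^2)^2 = 49^2 = 2401

Result: 2401
Multiplications needed: 2 (2 lines after 7^1)

7^4 = 2401. Using exponentiation by squaring, this requires 2 multiplications. The key idea: if the exponent is even, square the half-power; if odd, multiply by the base once.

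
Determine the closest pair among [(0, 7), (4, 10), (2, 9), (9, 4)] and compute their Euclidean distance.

Computing all pairwise distances among 4 points:

d((0, 7), (4, 10)) = 5.0
d((0, 7), (2, 9)) = 2.8284
d((0, 7), (9, 4)) = 9.4868
d((4, 10), (2, 9)) = 2.2361 <-- minimum
d((4, 10), (9, 4)) = 7.8102
d((2, 9), (9, 4)) = 8.6023

Closest pair: (4, 10) and (2, 9) with distance 2.2361

The closest pair is (4, 10) and (2, 9) with Euclidean distance 2.2361. For 4 points, brute-force pairwise comparison is shown above. For large n, the divide-and-conquer algorithm (sort by x, recurse on halves, check the dividing strip) achieves O(n log n).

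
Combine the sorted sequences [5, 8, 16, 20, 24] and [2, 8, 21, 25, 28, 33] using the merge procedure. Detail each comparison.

Merging process:

Compare 5 vs 2: take 2 from right. Merged: [2]
Compare 5 vs 8: take 5 from left. Merged: [2, 5]
Compare 8 vs 8: take 8 from left. Merged: [2, 5, 8]
Compare 16 vs 8: take 8 from right. Merged: [2, 5, 8, 8]
Compare 16 vs 21: take 16 from left. Merged: [2, 5, 8, 8, 16]
Compare 20 vs 21: take 20 from left. Merged: [2, 5, 8, 8, 16, 20]
Compare 24 vs 21: take 21 from right. Merged: [2, 5, 8, 8, 16, 20, 21]
Compare 24 vs 25: take 24 from left. Merged: [2, 5, 8, 8, 16, 20, 21, 24]
Append remaining from right: [25, 28, 33]. Merged: [2, 5, 8, 8, 16, 20, 21, 24, 25, 28, 33]

Final merged array: [2, 5, 8, 8, 16, 20, 21, 24, 25, 28, 33]
Total comparisons: 8

The merged array is [2, 5, 8, 8, 16, 20, 21, 24, 25, 28, 33], requiring 8 comparisons. The merge step runs in O(n) time where n is the total number of elements.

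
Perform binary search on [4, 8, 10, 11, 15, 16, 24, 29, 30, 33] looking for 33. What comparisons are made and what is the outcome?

Binary search for 33 in [4, 8, 10, 11, 15, 16, 24, 29, 30, 33]:

lo=0, hi=9, mid=4, arr[mid]=15 -> 15 < 33, search right half
lo=5, hi=9, mid=7, arr[mid]=29 -> 29 < 33, search right half
lo=8, hi=9, mid=8, arr[mid]=30 -> 30 < 33, search right half
lo=9, hi=9, mid=9, arr[mid]=33 -> Found target at index 9!

Binary search finds 33 at index 9 after 4 comparisons. The search repeatedly halves the search space by comparing with the middle element.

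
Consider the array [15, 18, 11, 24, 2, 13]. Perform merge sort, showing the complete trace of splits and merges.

Merge sort trace:

Split: [15, 18, 11, 24, 2, 13] -> [15, 18, 11] and [24, 2, 13]
  Split: [15, 18, 11] -> [15] and [18, 11]
    Split: [18, 11] -> [18] and [11]
    Merge: [18] + [11] -> [11, 18]
  Merge: [15] + [11, 18] -> [11, 15, 18]
  Split: [24, 2, 13] -> [24] and [2, 13]
    Split: [2, 13] -> [2] and [13]
    Merge: [2] + [13] -> [2, 13]
  Merge: [24] + [2, 13] -> [2, 13, 24]
Merge: [11, 15, 18] + [2, 13, 24] -> [2, 11, 13, 15, 18, 24]

Final sorted array: [2, 11, 13, 15, 18, 24]

The merge sort proceeds by recursively splitting the array and merging sorted halves.
After all merges, the sorted array is [2, 11, 13, 15, 18, 24].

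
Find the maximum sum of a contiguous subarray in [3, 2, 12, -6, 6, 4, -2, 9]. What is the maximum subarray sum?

Using Kadane's algorithm on [3, 2, 12, -6, 6, 4, -2, 9]:

Scanning through the array:
Position 1 (value 2): max_ending_here = 5, max_so_far = 5
Position 2 (value 12): max_ending_here = 17, max_so_far = 17
Position 3 (value -6): max_ending_here = 11, max_so_far = 17
Position 4 (value 6): max_ending_here = 17, max_so_far = 17
Position 5 (value 4): max_ending_here = 21, max_so_far = 21
Position 6 (value -2): max_ending_here = 19, max_so_far = 21
Position 7 (value 9): max_ending_here = 28, max_so_far = 28

Maximum subarray: [3, 2, 12, -6, 6, 4, -2, 9]
Maximum sum: 28

The maximum subarray is [3, 2, 12, -6, 6, 4, -2, 9] with sum 28. This subarray runs from index 0 to index 7.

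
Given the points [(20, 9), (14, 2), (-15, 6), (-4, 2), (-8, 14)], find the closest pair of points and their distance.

Computing all pairwise distances among 5 points:

d((20, 9), (14, 2)) = 9.2195 <-- minimum
d((20, 9), (-15, 6)) = 35.1283
d((20, 9), (-4, 2)) = 25.0
d((20, 9), (-8, 14)) = 28.4429
d((14, 2), (-15, 6)) = 29.2746
d((14, 2), (-4, 2)) = 18.0
d((14, 2), (-8, 14)) = 25.0599
d((-15, 6), (-4, 2)) = 11.7047
d((-15, 6), (-8, 14)) = 10.6301
d((-4, 2), (-8, 14)) = 12.6491

Closest pair: (20, 9) and (14, 2) with distance 9.2195

The closest pair is (20, 9) and (14, 2) with Euclidean distance 9.2195. For 5 points, brute-force pairwise comparison is shown above. For large n, the divide-and-conquer algorithm (sort by x, recurse on halves, check the dividing strip) achieves O(n log n).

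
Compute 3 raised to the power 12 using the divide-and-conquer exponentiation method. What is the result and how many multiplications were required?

Computing 3^12 by squaring (build up from 3^1; each line after the first costs one multiplication):

3^1 = 3
3^2 = (3^1)^2 = 3^2 = 9
3^3 = 3 * 3^2 = 3 * 9 = 27
3^6 = (3^3)^2 = 27^2 = 729
3^12 = (3^6)^2 = 729^2 = 531441

Result: 531441
Multiplications needed: 4 (4 lines after 3^1)

3^12 = 531441. Using exponentiation by squaring, this requires 4 multiplications. The key idea: if the exponent is even, square the half-power; if odd, multiply by the base once.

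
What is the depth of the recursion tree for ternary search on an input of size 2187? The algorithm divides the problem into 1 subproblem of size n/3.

For divide and conquer with division factor 3:

Problem sizes at each level:
Level 0: 2187
Level 1: 729
Level 2: 243
Level 3: 81
Level 4: 27
Level 5: 9
Level 6: 3
Level 7: 1

The root is level 0 and the size-1 base case is level 7 (the tree spans levels 0 through 7, i.e. 8 levels counting the root), so the depth is the number of divisions: log_3(2187) = 7

The recursion tree depth is log_3(2187) = 7. At each level, the problem size is divided by 3, so it takes 7 divisions to reduce to a base case of size 1. The algorithm makes 1 recursive call at each level.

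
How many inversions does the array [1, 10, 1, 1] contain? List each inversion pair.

Finding inversions in [1, 10, 1, 1]:

(1, 2): arr[1]=10 > arr[2]=1
(1, 3): arr[1]=10 > arr[3]=1

Total inversions: 2

The array has 2 inversion(s): (1,2), (1,3). Each pair (i,j) satisfies i < j and arr[i] > arr[j].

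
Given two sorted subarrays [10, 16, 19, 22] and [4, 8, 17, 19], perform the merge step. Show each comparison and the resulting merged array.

Merging process:

Compare 10 vs 4: take 4 from right. Merged: [4]
Compare 10 vs 8: take 8 from right. Merged: [4, 8]
Compare 10 vs 17: take 10 from left. Merged: [4, 8, 10]
Compare 16 vs 17: take 16 from left. Merged: [4, 8, 10, 16]
Compare 19 vs 17: take 17 from right. Merged: [4, 8, 10, 16, 17]
Compare 19 vs 19: take 19 from left. Merged: [4, 8, 10, 16, 17, 19]
Compare 22 vs 19: take 19 from right. Merged: [4, 8, 10, 16, 17, 19, 19]
Append remaining from left: [22]. Merged: [4, 8, 10, 16, 17, 19, 19, 22]

Final merged array: [4, 8, 10, 16, 17, 19, 19, 22]
Total comparisons: 7

The merged array is [4, 8, 10, 16, 17, 19, 19, 22], requiring 7 comparisons. The merge step runs in O(n) time where n is the total number of elements.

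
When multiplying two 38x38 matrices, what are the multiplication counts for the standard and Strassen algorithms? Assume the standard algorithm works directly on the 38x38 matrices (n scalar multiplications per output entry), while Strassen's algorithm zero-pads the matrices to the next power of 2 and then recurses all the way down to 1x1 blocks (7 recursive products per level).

Matrix multiplication for 38x38 matrices:

Strassen's algorithm requires power-of-2 dimensions. Pad 38x38 to 64x64 (next power of 2).

Standard algorithm: 38^3 = 54872 multiplications
Strassen's algorithm: 7^(log2(64)) = 7^6 = 117649 multiplications
Difference: 54872 - 117649 = -62777 (Strassen uses MORE here due to padding overhead — for small or just-over-power-of-2 n, padding can outweigh the per-level savings)

Standard: 54872 multiplications (38^3). Strassen: 117649 multiplications (7^6, after padding to 64x64). Strassen reduces 8 recursive multiplications to 7 at each level.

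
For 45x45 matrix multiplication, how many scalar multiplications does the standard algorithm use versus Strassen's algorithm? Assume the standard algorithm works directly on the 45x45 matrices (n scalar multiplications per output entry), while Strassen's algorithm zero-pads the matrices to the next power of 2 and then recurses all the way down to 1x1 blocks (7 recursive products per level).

Matrix multiplication for 45x45 matrices:

Strassen's algorithm requires power-of-2 dimensions. Pad 45x45 to 64x64 (next power of 2).

Standard algorithm: 45^3 = 91125 multiplications
Strassen's algorithm: 7^(log2(64)) = 7^6 = 117649 multiplications
Difference: 91125 - 117649 = -26524 (Strassen uses MORE here due to padding overhead — for small or just-over-power-of-2 n, padding can outweigh the per-level savings)

Standard: 91125 multiplications (45^3). Strassen: 117649 multiplications (7^6, after padding to 64x64). Strassen reduces 8 recursive multiplications to 7 at each level.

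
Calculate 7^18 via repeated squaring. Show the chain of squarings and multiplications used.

Computing 7^18 by squaring (build up from 7^1; each line after the first costs one multiplication):

7^1 = 7
7^2 = (7^1)^2 = 7^2 = 49
7^4 = (7^2)^2 = 49^2 = 2401
7^8 = (7^4)^2 = 2401^2 = 5764801
7^9 = 7 * 7^8 = 7 * 5764801 = 40353607
7^18 = (7^9)^2 = 40353607^2 = 1628413597910449

Result: 1628413597910449
Multiplications needed: 5 (5 lines after 7^1)

7^18 = 1628413597910449. Using exponentiation by squaring, this requires 5 multiplications. The key idea: if the exponent is even, square the half-power; if odd, multiply by the base once.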